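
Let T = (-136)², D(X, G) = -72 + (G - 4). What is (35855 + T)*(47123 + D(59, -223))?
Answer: 2544931224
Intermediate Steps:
D(X, G) = -76 + G (D(X, G) = -72 + (-4 + G) = -76 + G)
T = 18496
(35855 + T)*(47123 + D(59, -223)) = (35855 + 18496)*(47123 + (-76 - 223)) = 54351*(47123 - 299) = 54351*46824 = 2544931224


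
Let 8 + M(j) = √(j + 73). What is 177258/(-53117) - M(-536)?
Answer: 247678/53117 - I*√463 ≈ 4.6629 - 21.517*I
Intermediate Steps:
M(j) = -8 + √(73 + j) (M(j) = -8 + √(j + 73) = -8 + √(73 + j))
177258/(-53117) - M(-536) = 177258/(-53117) - (-8 + √(73 - 536)) = 177258*(-1/53117) - (-8 + √(-463)) = -177258/53117 - (-8 + I*√463) = -177258/53117 + (8 - I*√463) = 247678/53117 - I*√463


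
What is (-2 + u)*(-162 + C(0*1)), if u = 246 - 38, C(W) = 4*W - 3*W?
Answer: -33372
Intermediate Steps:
C(W) = W
u = 208
(-2 + u)*(-162 + C(0*1)) = (-2 + 208)*(-162 + 0*1) = 206*(-162 + 0) = 206*(-162) = -33372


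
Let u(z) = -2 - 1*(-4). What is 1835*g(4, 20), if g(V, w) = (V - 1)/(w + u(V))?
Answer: 5505/22 ≈ 250.23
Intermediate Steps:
u(z) = 2 (u(z) = -2 + 4 = 2)
g(V, w) = (-1 + V)/(2 + w) (g(V, w) = (V - 1)/(w + 2) = (-1 + V)/(2 + w))
1835*g(4, 20) = 1835*((-1 + 4)/(2 + 20)) = 1835*(3/22) = 5505/22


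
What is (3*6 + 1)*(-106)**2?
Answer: 213484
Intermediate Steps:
(3*6 + 1)*(-106)**2 = (18 + 1)*11236 = 19*11236 = 213484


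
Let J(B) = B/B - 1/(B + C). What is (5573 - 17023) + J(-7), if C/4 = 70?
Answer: -3125578/273 ≈ -11449.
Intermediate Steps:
C = 280 (C = 4*70 = 280)
J(B) = 1 - 1/(280 + B) (J(B) = B/B - 1/(B + 280) = 1 - 1/(280 + B))
(5573 - 17023) + J(-7) = (5573 - 17023) + (279 - 7)/(280 - 7) = -11450 + 272/273 = -3125578/273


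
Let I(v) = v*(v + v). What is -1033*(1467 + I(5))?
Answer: -1567061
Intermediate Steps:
I(v) = 2*v**2 (I(v) = v*(2*v) = 2*v**2)
-1033*(1467 + I(5)) = -1033*(1467 + 2*5**2) = -1033*(1467 + 2*25) = -1033*(1467 + 50) = -1033*1517 = -1567061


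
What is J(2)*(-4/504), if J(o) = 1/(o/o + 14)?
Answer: -1/1890 ≈ -0.00052910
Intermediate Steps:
J(o) = 1/15 (J(o) = 1/(1 + 14) = 1/15)
J(2)*(-4/504) = (-4/504)/15 = (-4*1/504)/15 = (1/15)*(-1/126) = -1/1890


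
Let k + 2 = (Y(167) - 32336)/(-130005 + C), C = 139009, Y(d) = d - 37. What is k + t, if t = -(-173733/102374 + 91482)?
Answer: -10541180280147/115221937 ≈ -91486.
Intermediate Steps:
Y(d) = -37 + d
k = -25107/4502 (k = -2 + ((-37 + 167) - 32336)/(-130005 + 139009) = -2 + (130 - 32336)/9004 = -2 - 32206*1/9004 = -2 - 16103/4502 = -25107/4502 ≈ -5.5769)
t = -9365204535/102374 (t = -(-173733*1/102374 + 91482) = -(-173733/102374 + 91482) = -1*9365204535/102374 = -9365204535/102374 ≈ -91480.)
k + t = -25107/4502 - 9365204535/102374 = -10541180280147/115221937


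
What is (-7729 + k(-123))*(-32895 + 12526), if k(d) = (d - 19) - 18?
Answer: 160691041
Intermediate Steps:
k(d) = -37 + d (k(d) = (-19 + d) - 18 = -37 + d)
(-7729 + k(-123))*(-32895 + 12526) = (-7729 + (-37 - 123))*(-32895 + 12526) = (-7729 - 160)*(-20369) = -7889*(-20369) = 160691041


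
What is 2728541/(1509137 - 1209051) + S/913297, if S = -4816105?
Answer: 149531803521/39152520506 ≈ 3.8192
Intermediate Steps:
2728541/(1509137 - 1209051) + S/913297 = 2728541/(1509137 - 1209051) - 4816105/913297 = 2728541/300086 - 4816105*1/913297 = 2728541*(1/300086) - 688015/130471 = 2728541/300086 - 688015/130471 = 149531803521/39152520506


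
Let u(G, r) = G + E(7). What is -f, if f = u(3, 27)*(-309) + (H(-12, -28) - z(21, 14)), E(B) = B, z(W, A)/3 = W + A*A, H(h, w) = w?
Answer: 3769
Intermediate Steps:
z(W, A) = 3*W + 3*A**2 (z(W, A) = 3*(W + A*A) = 3*(W + A**2) = 3*W + 3*A**2)
u(G, r) = 7 + G (u(G, r) = G + 7 = 7 + G)
f = -3769 (f = (7 + 3)*(-309) + (-28 - (3*21 + 3*14**2)) = 10*(-309) + (-28 - (63 + 3*196)) = -3090 + (-28 - (63 + 588)) = -3090 + (-28 - 1*651) = -3090 + (-28 - 651) = -3090 - 679 = -3769)
-f = -1*(-3769) = 3769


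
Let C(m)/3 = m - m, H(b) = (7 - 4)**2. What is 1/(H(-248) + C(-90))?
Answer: 1/9 ≈ 0.11111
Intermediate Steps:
H(b) = 9 (H(b) = 3**2 = 9)
C(m) = 0 (C(m) = 3*(m - m) = 3*0 = 0)
1/(H(-248) + C(-90)) = 1/(9 + 0) = 1/9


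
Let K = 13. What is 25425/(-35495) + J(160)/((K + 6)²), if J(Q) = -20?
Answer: -1977665/2562739 ≈ -0.77170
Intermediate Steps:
25425/(-35495) + J(160)/((K + 6)²) = 25425/(-35495) - 20/(13 + 6)² = 25425*(-1/35495) - 20/(19²) = -5085/7099 - 20/361 = -1977665/2562739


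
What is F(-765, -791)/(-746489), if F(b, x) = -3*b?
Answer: -2295/746489 ≈ -0.0030744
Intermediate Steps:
F(-765, -791)/(-746489) = -3*(-765)/(-746489) = 2295*(-1/746489) = -2295/746489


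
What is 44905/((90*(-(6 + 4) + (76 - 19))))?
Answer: 8981/846 ≈ 10.616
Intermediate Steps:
44905/((90*(-(6 + 4) + (76 - 19)))) = 44905/((90*(-1*10 + 57))) = 44905/((90*(-10 + 57))) = 44905/((90*47)) = 44905/4230 = 44905*(1/4230) = 8981/846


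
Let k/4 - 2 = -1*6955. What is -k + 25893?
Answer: 53705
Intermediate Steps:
k = -27812 (k = 8 + 4*(-1*6955) = 8 + 4*(-6955) = 8 - 27820 = -27812)
-k + 25893 = -1*(-27812) + 25893 = 27812 + 25893 = 53705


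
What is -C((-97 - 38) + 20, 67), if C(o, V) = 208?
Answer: -208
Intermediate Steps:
-C((-97 - 38) + 20, 67) = -1*208 = -208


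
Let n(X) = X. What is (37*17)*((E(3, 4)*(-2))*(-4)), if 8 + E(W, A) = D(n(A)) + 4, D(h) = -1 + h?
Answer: -5032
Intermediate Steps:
E(W, A) = -5 + A (E(W, A) = -8 + ((-1 + A) + 4) = -8 + (3 + A) = -5 + A)
(37*17)*((E(3, 4)*(-2))*(-4)) = (37*17)*(((-5 + 4)*(-2))*(-4)) = 629*(-1*(-2)*(-4)) = 629*(2*(-4)) = 629*(-8) = -5032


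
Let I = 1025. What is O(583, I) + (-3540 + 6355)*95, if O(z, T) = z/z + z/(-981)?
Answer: 262344323/981 ≈ 2.6743e+5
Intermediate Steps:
O(z, T) = 1 - z/981 (O(z, T) = 1 + z*(-1/981) = 1 - z/981)
O(583, I) + (-3540 + 6355)*95 = (1 - 1/981*583) + (-3540 + 6355)*95 = (1 - 583/981) + 2815*95 = 398/981 + 267425 = 262344323/981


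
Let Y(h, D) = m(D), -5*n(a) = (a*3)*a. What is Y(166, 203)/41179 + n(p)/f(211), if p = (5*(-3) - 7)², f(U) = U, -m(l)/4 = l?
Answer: -28940140132/43443845 ≈ -666.15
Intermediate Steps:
m(l) = -4*l
p = 484 (p = (-15 - 7)² = (-22)² = 484)
n(a) = -3*a²/5 (n(a) = -a*3*a/5 = -3*a*a/5 = -3*a²/5)
Y(h, D) = -4*D
Y(166, 203)/41179 + n(p)/f(211) = -4*203/41179 - ⅗*484²/211 = -812*1/41179 - ⅗*234256*(1/211) = -812/41179 - 702768/5*1/211 = -812/41179 - 702768/1055 = -28940140132/43443845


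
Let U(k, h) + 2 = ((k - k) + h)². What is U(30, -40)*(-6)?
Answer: -9588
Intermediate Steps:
U(k, h) = -2 + h² (U(k, h) = -2 + ((k - k) + h)² = -2 + (0 + h)² = -2 + h²)
U(30, -40)*(-6) = (-2 + (-40)²)*(-6) = (-2 + 1600)*(-6) = 1598*(-6) = -9588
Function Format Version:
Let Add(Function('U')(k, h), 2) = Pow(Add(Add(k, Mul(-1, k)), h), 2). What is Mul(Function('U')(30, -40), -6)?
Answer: -9588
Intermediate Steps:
Function('U')(k, h) = Add(-2, Pow(h, 2)) (Function('U')(k, h) = Add(-2, Pow(Add(Add(k, Mul(-1, k)), h), 2)) = Add(-2, Pow(Add(0, h), 2)) = Add(-2, Pow(h, 2)))
Mul(Function('U')(30, -40), -6) = Mul(Add(-2, Pow(-40, 2)), -6) = Mul(Add(-2, 1600), -6) = Mul(1598, -6) = -9588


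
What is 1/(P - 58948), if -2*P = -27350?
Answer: -1/45273 ≈ -2.2088e-5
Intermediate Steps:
P = 13675 (P = -½*(-27350) = 13675)
1/(P - 58948) = 1/(13675 - 58948) = 1/(-45273) = -1/45273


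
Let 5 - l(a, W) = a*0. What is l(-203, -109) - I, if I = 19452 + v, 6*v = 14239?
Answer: -130921/6 ≈ -21820.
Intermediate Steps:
v = 14239/6 (v = (1/6)*14239 = 14239/6 ≈ 2373.2)
l(a, W) = 5 (l(a, W) = 5 - a*0 = 5 - 1*0 = 5 + 0 = 5)
I = 130951/6 (I = 19452 + 14239/6 = 130951/6 ≈ 21825.)
l(-203, -109) - I = 5 - 1*130951/6 = 5 - 130951/6 = -130921/6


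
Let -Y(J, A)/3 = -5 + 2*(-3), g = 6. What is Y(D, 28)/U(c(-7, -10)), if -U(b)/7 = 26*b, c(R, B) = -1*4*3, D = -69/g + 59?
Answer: 11/728 ≈ 0.015110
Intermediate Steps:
D = 95/2 (D = -69/6 + 59 = -69*⅙ + 59 = -23/2 + 59 = 95/2 ≈ 47.500)
c(R, B) = -12 (c(R, B) = -4*3 = -12)
Y(J, A) = 33 (Y(J, A) = -3*(-5 + 2*(-3)) = -3*(-5 - 6) = -3*(-11) = 33)
U(b) = -182*b
Y(D, 28)/U(c(-7, -10)) = 33/((-182*(-12))) = 33/2184 = 33*(1/2184) = 11/728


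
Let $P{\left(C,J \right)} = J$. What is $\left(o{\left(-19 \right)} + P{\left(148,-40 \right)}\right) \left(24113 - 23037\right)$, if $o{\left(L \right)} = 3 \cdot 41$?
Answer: $89308$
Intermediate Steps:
$o{\left(L \right)} = 123$
$\left(o{\left(-19 \right)} + P{\left(148,-40 \right)}\right) \left(24113 - 23037\right) = \left(123 - 40\right) \left(24113 - 23037\right) = 83 \cdot 1076 = 89308$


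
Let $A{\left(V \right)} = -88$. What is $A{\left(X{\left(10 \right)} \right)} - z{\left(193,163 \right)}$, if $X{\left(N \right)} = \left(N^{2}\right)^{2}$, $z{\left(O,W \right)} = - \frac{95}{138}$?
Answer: $- \frac{12049}{138} \approx -87.312$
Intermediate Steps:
$z{\left(O,W \right)} = - \frac{95}{138}$ ($z{\left(O,W \right)} = \left(-95\right) \frac{1}{138} = - \frac{95}{138}$)
$X{\left(N \right)} = N^{4}$
$A{\left(X{\left(10 \right)} \right)} - z{\left(193,163 \right)} = -88 - - \frac{95}{138} = -88 + \frac{95}{138} = - \frac{12049}{138}$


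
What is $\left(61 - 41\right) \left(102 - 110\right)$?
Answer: $-160$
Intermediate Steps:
$\left(61 - 41\right) \left(102 - 110\right) = 20 \left(-8\right) = -160$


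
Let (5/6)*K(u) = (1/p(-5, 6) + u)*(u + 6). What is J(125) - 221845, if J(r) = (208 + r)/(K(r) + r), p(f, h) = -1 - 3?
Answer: -43782660335/197357 ≈ -2.2185e+5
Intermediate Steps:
p(f, h) = -4
K(u) = 6*(6 + u)*(-1/4 + u)/5 (K(u) = 6*((1/(-4) + u)*(u + 6))/5 = 6*((-1/4 + u)*(6 + u))/5 = 6*((6 + u)*(-1/4 + u))/5 = 6*(6 + u)*(-1/4 + u)/5)
J(r) = (208 + r)/(-9/5 + 6*r**2/5 + 79*r/10) (J(r) = (208 + r)/((-9/5 + 6*r**2/5 + 69*r/10) + r) = (208 + r)/(-9/5 + 6*r**2/5 + 79*r/10))
J(125) - 221845 = 10*(208 + 125)/(-18 + 12*125**2 + 79*125) - 221845 = 10*333/(-18 + 12*15625 + 9875) - 221845 = 10*333/(-18 + 187500 + 9875) - 221845 = 10*333/197357 - 221845 = 10*(1/197357)*333 - 221845 = 3330/197357 - 221845 = -43782660335/197357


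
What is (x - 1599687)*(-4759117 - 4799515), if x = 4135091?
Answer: -24234993807328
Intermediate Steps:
(x - 1599687)*(-4759117 - 4799515) = (4135091 - 1599687)*(-4759117 - 4799515) = 2535404*(-9558632) = -24234993807328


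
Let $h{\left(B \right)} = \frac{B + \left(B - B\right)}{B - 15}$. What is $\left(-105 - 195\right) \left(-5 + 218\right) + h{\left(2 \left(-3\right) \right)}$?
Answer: $- \frac{447298}{7} \approx -63900.0$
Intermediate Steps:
$h{\left(B \right)} = \frac{B}{-15 + B}$ ($h{\left(B \right)} = \frac{B + 0}{-15 + B} = \frac{B}{-15 + B}$)
$\left(-105 - 195\right) \left(-5 + 218\right) + h{\left(2 \left(-3\right) \right)} = \left(-105 - 195\right) \left(-5 + 218\right) + \frac{2 \left(-3\right)}{-15 + 2 \left(-3\right)} = \left(-300\right) 213 - \frac{6}{-15 - 6} = -63900 - \frac{6}{-21} = -63900 - - \frac{2}{7} = -63900 + \frac{2}{7} = - \frac{447298}{7}$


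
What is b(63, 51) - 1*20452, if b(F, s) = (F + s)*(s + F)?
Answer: -7456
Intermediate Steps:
b(F, s) = (F + s)² (b(F, s) = (F + s)*(F + s) = (F + s)²)
b(63, 51) - 1*20452 = (63 + 51)² - 1*20452 = 114² - 20452 = 12996 - 20452 = -7456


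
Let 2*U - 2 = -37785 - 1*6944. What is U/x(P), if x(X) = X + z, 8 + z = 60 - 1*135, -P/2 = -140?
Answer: -44727/394 ≈ -113.52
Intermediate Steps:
P = 280 (P = -2*(-140) = 280)
z = -83 (z = -8 + (60 - 1*135) = -8 + (60 - 135) = -8 - 75 = -83)
U = -44727/2 (U = 1 + (-37785 - 1*6944)/2 = 1 + (-37785 - 6944)/2 = 1 + (½)*(-44729) = 1 - 44729/2 = -44727/2 ≈ -22364.)
x(X) = -83 + X (x(X) = X - 83 = -83 + X)
U/x(P) = -44727/(2*(-83 + 280)) = -44727/2/197 = -44727/2*1/197 = -44727/394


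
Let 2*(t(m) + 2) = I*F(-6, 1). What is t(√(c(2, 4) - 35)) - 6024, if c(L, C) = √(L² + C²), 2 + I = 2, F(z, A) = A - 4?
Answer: -6026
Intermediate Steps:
F(z, A) = -4 + A
I = 0 (I = -2 + 2 = 0)
c(L, C) = √(C² + L²)
t(m) = -2 (t(m) = -2 + (0*(-4 + 1))/2 = -2 + (0*(-3))/2 = -2 + (½)*0 = -2 + 0 = -2)
t(√(c(2, 4) - 35)) - 6024 = -2 - 6024 = -6026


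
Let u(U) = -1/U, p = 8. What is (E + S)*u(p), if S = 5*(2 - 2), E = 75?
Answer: -75/8 ≈ -9.3750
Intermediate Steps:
S = 0 (S = 5*0 = 0)
(E + S)*u(p) = (75 + 0)*(-1/8) = 75*(-1*⅛) = 75*(-⅛) = -75/8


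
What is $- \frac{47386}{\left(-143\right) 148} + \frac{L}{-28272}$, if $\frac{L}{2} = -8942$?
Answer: $\frac{107387123}{37396788} \approx 2.8716$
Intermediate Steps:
$L = -17884$ ($L = 2 \left(-8942\right) = -17884$)
$- \frac{47386}{\left(-143\right) 148} + \frac{L}{-28272} = - \frac{47386}{\left(-143\right) 148} - \frac{17884}{-28272} = - \frac{47386}{-21164} - - \frac{4471}{7068} = \left(-47386\right) \left(- \frac{1}{21164}\right) + \frac{4471}{7068} = \frac{23693}{10582} + \frac{4471}{7068} = \frac{107387123}{37396788}$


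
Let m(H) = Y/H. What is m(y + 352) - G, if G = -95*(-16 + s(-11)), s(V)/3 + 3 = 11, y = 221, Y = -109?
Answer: 435371/573 ≈ 759.81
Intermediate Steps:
s(V) = 24 (s(V) = -9 + 3*11 = -9 + 33 = 24)
m(H) = -109/H
G = -760 (G = -95*(-16 + 24) = -95*8 = -760)
m(y + 352) - G = -109/(221 + 352) - 1*(-760) = -109/573 + 760 = 435371/573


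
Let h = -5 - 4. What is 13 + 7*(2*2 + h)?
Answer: -22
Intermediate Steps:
h = -9
13 + 7*(2*2 + h) = 13 + 7*(2*2 - 9) = 13 + 7*(4 - 9) = 13 + 7*(-5) = 13 - 35 = -22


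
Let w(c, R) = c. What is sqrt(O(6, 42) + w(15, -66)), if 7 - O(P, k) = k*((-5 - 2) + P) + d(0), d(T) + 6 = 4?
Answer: sqrt(66) ≈ 8.1240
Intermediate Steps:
d(T) = -2 (d(T) = -6 + 4 = -2)
O(P, k) = 9 - k*(-7 + P) (O(P, k) = 7 - (k*((-5 - 2) + P) - 2) = 7 - (k*(-7 + P) - 2) = 7 - (-2 + k*(-7 + P)) = 7 + (2 - k*(-7 + P)) = 9 - k*(-7 + P))
sqrt(O(6, 42) + w(15, -66)) = sqrt((9 + 7*42 - 1*6*42) + 15) = sqrt((9 + 294 - 252) + 15) = sqrt(51 + 15) = sqrt(66)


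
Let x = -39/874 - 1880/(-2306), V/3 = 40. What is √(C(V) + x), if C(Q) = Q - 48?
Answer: √73898851159594/1007722 ≈ 8.5306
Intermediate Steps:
V = 120 (V = 3*40 = 120)
C(Q) = -48 + Q
x = 776593/1007722 (x = -39*1/874 - 1880*(-1/2306) = -39/874 + 940/1153 = 776593/1007722 ≈ 0.77064)
√(C(V) + x) = √((-48 + 120) + 776593/1007722) = √(72 + 776593/1007722) = √(73332577/1007722) = √73898851159594/1007722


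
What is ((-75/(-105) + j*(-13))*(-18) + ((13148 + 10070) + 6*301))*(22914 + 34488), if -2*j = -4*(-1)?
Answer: 9861778404/7 ≈ 1.4088e+9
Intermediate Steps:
j = -2 (j = -(-2)*(-1) = -½*4 = -2)
((-75/(-105) + j*(-13))*(-18) + ((13148 + 10070) + 6*301))*(22914 + 34488) = ((-75/(-105) - 2*(-13))*(-18) + ((13148 + 10070) + 6*301))*(22914 + 34488) = ((-75*(-1/105) + 26)*(-18) + (23218 + 1806))*57402 = ((5/7 + 26)*(-18) + 25024)*57402 = ((187/7)*(-18) + 25024)*57402 = (-3366/7 + 25024)*57402 = (171802/7)*57402 = 9861778404/7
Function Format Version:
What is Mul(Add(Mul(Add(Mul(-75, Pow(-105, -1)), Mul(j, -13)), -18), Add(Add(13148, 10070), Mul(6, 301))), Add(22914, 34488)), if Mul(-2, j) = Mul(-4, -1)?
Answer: Rational(9861778404, 7) ≈ 1.4088e+9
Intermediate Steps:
j = -2 (j = Mul(Rational(-1, 2), Mul(-4, -1)) = Mul(Rational(-1, 2), 4) = -2)
Mul(Add(Mul(Add(Mul(-75, Pow(-105, -1)), Mul(j, -13)), -18), Add(Add(13148, 10070), Mul(6, 301))), Add(22914, 34488)) = Mul(Add(Mul(Add(Mul(-75, Pow(-105, -1)), Mul(-2, -13)), -18), Add(Add(13148, 10070), Mul(6, 301))), Add(22914, 34488)) = Mul(Add(Mul(Add(Mul(-75, Rational(-1, 105)), 26), -18), Add(23218, 1806)), 57402) = Mul(Add(Mul(Add(Rational(5, 7), 26), -18), 25024), 57402) = Mul(Add(Mul(Rational(187, 7), -18), 25024), 57402) = Mul(Add(Rational(-3366, 7), 25024), 57402) = Mul(Rational(171802, 7), 57402) = Rational(9861778404, 7)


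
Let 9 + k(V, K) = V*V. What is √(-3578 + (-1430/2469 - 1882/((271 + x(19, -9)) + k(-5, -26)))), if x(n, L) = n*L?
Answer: 5*I*√2948718349842/143202 ≈ 59.957*I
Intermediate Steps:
k(V, K) = -9 + V² (k(V, K) = -9 + V*V = -9 + V²)
x(n, L) = L*n
√(-3578 + (-1430/2469 - 1882/((271 + x(19, -9)) + k(-5, -26)))) = √(-3578 + (-1430/2469 - 1882/((271 - 9*19) + (-9 + (-5)²)))) = √(-3578 + (-1430*1/2469 - 1882/((271 - 171) + (-9 + 25)))) = √(-3578 + (-1430/2469 - 1882/(100 + 16))) = √(-3578 + (-1430/2469 - 1882/116)) = √(-3578 + (-1430/2469 - 1882*1/116)) = √(-3578 + (-1430/2469 - 941/58)) = √(-3578 - 2406269/143202) = √(-514783025/143202) = 5*I*√2948718349842/143202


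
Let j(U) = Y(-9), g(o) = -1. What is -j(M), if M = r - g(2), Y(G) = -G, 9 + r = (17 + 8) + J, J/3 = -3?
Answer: -9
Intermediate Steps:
J = -9 (J = 3*(-3) = -9)
r = 7 (r = -9 + ((17 + 8) - 9) = -9 + (25 - 9) = -9 + 16 = 7)
M = 8 (M = 7 - 1*(-1) = 7 + 1 = 8)
j(U) = 9 (j(U) = -1*(-9) = 9)
-j(M) = -1*9 = -9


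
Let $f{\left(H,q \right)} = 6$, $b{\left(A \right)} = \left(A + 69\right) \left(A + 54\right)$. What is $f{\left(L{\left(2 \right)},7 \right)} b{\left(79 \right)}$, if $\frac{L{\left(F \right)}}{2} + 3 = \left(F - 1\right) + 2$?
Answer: $118104$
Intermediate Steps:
$L{\left(F \right)} = -4 + 2 F$ ($L{\left(F \right)} = -6 + 2 \left(\left(F - 1\right) + 2\right) = -6 + 2 \left(\left(-1 + F\right) + 2\right) = -6 + 2 \left(1 + F\right) = -6 + \left(2 + 2 F\right) = -4 + 2 F$)
$b{\left(A \right)} = \left(54 + A\right) \left(69 + A\right)$ ($b{\left(A \right)} = \left(69 + A\right) \left(54 + A\right) = \left(54 + A\right) \left(69 + A\right)$)
$f{\left(L{\left(2 \right)},7 \right)} b{\left(79 \right)} = 6 \left(3726 + 79^{2} + 123 \cdot 79\right) = 6 \left(3726 + 6241 + 9717\right) = 6 \cdot 19684 = 118104$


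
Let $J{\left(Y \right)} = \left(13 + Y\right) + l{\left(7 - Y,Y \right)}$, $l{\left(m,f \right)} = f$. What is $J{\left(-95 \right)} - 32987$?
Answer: $-33164$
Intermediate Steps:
$J{\left(Y \right)} = 13 + 2 Y$ ($J{\left(Y \right)} = \left(13 + Y\right) + Y = 13 + 2 Y$)
$J{\left(-95 \right)} - 32987 = \left(13 + 2 \left(-95\right)\right) - 32987 = \left(13 - 190\right) - 32987 = -177 - 32987 = -33164$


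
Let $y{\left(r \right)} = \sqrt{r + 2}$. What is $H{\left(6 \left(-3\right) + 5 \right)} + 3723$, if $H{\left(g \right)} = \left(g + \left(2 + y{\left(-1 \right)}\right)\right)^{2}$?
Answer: $3823$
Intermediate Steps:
$y{\left(r \right)} = \sqrt{2 + r}$
$H{\left(g \right)} = \left(3 + g\right)^{2}$ ($H{\left(g \right)} = \left(g + \left(2 + \sqrt{2 - 1}\right)\right)^{2} = \left(g + \left(2 + \sqrt{1}\right)\right)^{2} = \left(g + \left(2 + 1\right)\right)^{2} = \left(g + 3\right)^{2} = \left(3 + g\right)^{2}$)
$H{\left(6 \left(-3\right) + 5 \right)} + 3723 = \left(3 + \left(6 \left(-3\right) + 5\right)\right)^{2} + 3723 = \left(3 + \left(-18 + 5\right)\right)^{2} + 3723 = \left(3 - 13\right)^{2} + 3723 = \left(-10\right)^{2} + 3723 = 100 + 3723 = 3823$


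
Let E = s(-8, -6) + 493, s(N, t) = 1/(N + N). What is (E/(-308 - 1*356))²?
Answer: 62204769/112869376 ≈ 0.55112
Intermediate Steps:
s(N, t) = 1/(2*N)
E = 7887/16 (E = (½)/(-8) + 493 = (½)*(-⅛) + 493 = -1/16 + 493 = 7887/16 ≈ 492.94)
(E/(-308 - 1*356))² = (7887/(16*(-308 - 1*356)))² = (7887/(16*(-308 - 356)))² = ((7887/16)/(-664))² = ((7887/16)*(-1/664))² = (-7887/10624)² = 62204769/112869376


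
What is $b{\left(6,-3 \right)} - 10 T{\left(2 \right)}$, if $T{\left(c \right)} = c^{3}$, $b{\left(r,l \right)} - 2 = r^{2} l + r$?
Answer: $-180$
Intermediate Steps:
$b{\left(r,l \right)} = 2 + r + l r^{2}$ ($b{\left(r,l \right)} = 2 + \left(r^{2} l + r\right) = 2 + \left(l r^{2} + r\right) = 2 + \left(r + l r^{2}\right) = 2 + r + l r^{2}$)
$b{\left(6,-3 \right)} - 10 T{\left(2 \right)} = \left(2 + 6 - 3 \cdot 6^{2}\right) - 10 \cdot 2^{3} = \left(2 + 6 - 108\right) - 80 = -100 - 80 = -180$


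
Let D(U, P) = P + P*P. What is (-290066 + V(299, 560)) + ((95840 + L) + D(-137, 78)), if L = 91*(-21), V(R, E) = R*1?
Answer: -189676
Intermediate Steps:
V(R, E) = R
D(U, P) = P + P²
L = -1911
(-290066 + V(299, 560)) + ((95840 + L) + D(-137, 78)) = (-290066 + 299) + ((95840 - 1911) + 78*(1 + 78)) = -289767 + (93929 + 78*79) = -289767 + (93929 + 6162) = -289767 + 100091 = -189676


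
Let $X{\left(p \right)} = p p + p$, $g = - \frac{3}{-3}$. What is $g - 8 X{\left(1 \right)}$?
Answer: $-15$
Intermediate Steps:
$g = 1$ ($g = \left(-3\right) \left(- \frac{1}{3}\right) = 1$)
$X{\left(p \right)} = p + p^{2}$ ($X{\left(p \right)} = p^{2} + p = p + p^{2}$)
$g - 8 X{\left(1 \right)} = 1 - 8 \cdot 1 \left(1 + 1\right) = 1 - 8 \cdot 1 \cdot 2 = 1 - 16 = -15$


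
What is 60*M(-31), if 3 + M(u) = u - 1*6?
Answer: -2400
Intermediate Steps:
M(u) = -9 + u (M(u) = -3 + (u - 1*6) = -3 + (u - 6) = -3 + (-6 + u) = -9 + u)
60*M(-31) = 60*(-9 - 31) = 60*(-40) = -2400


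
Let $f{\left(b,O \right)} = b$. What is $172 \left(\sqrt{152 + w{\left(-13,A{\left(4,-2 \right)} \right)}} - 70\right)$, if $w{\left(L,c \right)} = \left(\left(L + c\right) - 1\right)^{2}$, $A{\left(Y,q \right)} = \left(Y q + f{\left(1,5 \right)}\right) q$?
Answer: $-12040 + 344 \sqrt{38} \approx -9919.4$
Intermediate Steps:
$A{\left(Y,q \right)} = q \left(1 + Y q\right)$ ($A{\left(Y,q \right)} = \left(Y q + 1\right) q = \left(1 + Y q\right) q = q \left(1 + Y q\right)$)
$w{\left(L,c \right)} = \left(-1 + L + c\right)^{2}$
$172 \left(\sqrt{152 + w{\left(-13,A{\left(4,-2 \right)} \right)}} - 70\right) = 172 \left(\sqrt{152 + \left(-1 - 13 - 2 \left(1 + 4 \left(-2\right)\right)\right)^{2}} - 70\right) = 172 \left(\sqrt{152 + \left(-1 - 13 - 2 \left(1 - 8\right)\right)^{2}} - 70\right) = 172 \left(\sqrt{152 + \left(-1 - 13 - -14\right)^{2}} - 70\right) = 172 \left(\sqrt{152 + \left(-1 - 13 + 14\right)^{2}} - 70\right) = 172 \left(\sqrt{152 + 0^{2}} - 70\right) = 172 \left(\sqrt{152 + 0} - 70\right) = 172 \left(\sqrt{152} - 70\right) = 172 \left(2 \sqrt{38} - 70\right) = 172 \left(-70 + 2 \sqrt{38}\right) = -12040 + 344 \sqrt{38}$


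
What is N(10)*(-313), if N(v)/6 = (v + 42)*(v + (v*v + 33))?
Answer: -13964808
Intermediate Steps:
N(v) = 6*(42 + v)*(33 + v + v²) (N(v) = 6*((v + 42)*(v + (v*v + 33))) = 6*((42 + v)*(v + (v² + 33))) = 6*((42 + v)*(v + (33 + v²))) = 6*((42 + v)*(33 + v + v²)) = 6*(42 + v)*(33 + v + v²))
N(10)*(-313) = (8316 + 6*10³ + 258*10² + 450*10)*(-313) = (8316 + 6*1000 + 258*100 + 4500)*(-313) = (8316 + 6000 + 25800 + 4500)*(-313) = 44616*(-313) = -13964808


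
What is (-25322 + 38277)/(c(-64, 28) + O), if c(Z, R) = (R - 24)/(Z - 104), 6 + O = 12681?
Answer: 544110/532349 ≈ 1.0221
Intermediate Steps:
O = 12675 (O = -6 + 12681 = 12675)
c(Z, R) = (-24 + R)/(-104 + Z)
(-25322 + 38277)/(c(-64, 28) + O) = (-25322 + 38277)/((-24 + 28)/(-104 - 64) + 12675) = 12955/(4/(-168) + 12675) = 12955/(-1/168*4 + 12675) = 12955/(-1/42 + 12675) = 12955/(532349/42) = 12955*(42/532349) = 544110/532349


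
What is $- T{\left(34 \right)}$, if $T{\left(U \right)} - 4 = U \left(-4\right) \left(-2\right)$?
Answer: $-276$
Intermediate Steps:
$T{\left(U \right)} = 4 + 8 U$ ($T{\left(U \right)} = 4 + U \left(-4\right) \left(-2\right) = 4 + - 4 U \left(-2\right) = 4 + 8 U$)
$- T{\left(34 \right)} = - (4 + 8 \cdot 34) = - (4 + 272) = \left(-1\right) 276 = -276$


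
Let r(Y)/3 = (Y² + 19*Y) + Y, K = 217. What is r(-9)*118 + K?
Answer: -34829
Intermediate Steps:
r(Y) = 3*Y² + 60*Y (r(Y) = 3*((Y² + 19*Y) + Y) = 3*(Y² + 20*Y) = 3*Y² + 60*Y)
r(-9)*118 + K = (3*(-9)*(20 - 9))*118 + 217 = (3*(-9)*11)*118 + 217 = -297*118 + 217 = -35046 + 217 = -34829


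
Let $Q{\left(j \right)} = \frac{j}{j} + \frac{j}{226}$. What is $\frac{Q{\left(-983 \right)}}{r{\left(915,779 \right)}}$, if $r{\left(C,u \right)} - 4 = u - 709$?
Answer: $- \frac{757}{16724} \approx -0.045264$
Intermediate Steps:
$r{\left(C,u \right)} = -705 + u$ ($r{\left(C,u \right)} = 4 + \left(u - 709\right) = 4 + \left(-709 + u\right) = -705 + u$)
$Q{\left(j \right)} = 1 + \frac{j}{226}$ ($Q{\left(j \right)} = 1 + j \frac{1}{226} = 1 + \frac{j}{226}$)
$\frac{Q{\left(-983 \right)}}{r{\left(915,779 \right)}} = \frac{1 + \frac{1}{226} \left(-983\right)}{-705 + 779} = \frac{1 - \frac{983}{226}}{74} = \left(- \frac{757}{226}\right) \frac{1}{74} = - \frac{757}{16724}$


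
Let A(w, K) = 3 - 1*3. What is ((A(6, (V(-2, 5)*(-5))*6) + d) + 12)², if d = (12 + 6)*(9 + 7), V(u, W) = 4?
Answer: 90000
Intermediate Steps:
A(w, K) = 0 (A(w, K) = 3 - 3 = 0)
d = 288 (d = 18*16 = 288)
((A(6, (V(-2, 5)*(-5))*6) + d) + 12)² = ((0 + 288) + 12)² = (288 + 12)² = 300² = 90000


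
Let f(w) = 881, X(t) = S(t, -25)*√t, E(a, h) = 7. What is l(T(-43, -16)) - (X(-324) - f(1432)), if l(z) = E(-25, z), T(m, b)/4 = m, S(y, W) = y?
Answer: 888 + 5832*I ≈ 888.0 + 5832.0*I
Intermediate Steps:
T(m, b) = 4*m
X(t) = t^(3/2) (X(t) = t*√t = t^(3/2))
l(z) = 7
l(T(-43, -16)) - (X(-324) - f(1432)) = 7 - ((-324)^(3/2) - 1*881) = 7 - (-5832*I - 881) = 7 - (-881 - 5832*I) = 7 + (881 + 5832*I) = 888 + 5832*I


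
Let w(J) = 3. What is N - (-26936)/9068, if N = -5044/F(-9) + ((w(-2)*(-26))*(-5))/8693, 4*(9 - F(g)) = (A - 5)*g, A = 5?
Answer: -98867459236/177363279 ≈ -557.43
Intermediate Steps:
F(g) = 9 (F(g) = 9 - (5 - 5)*g/4 = 9 - 0*g = 9 - ¼*0 = 9 + 0 = 9)
N = -43843982/78237 (N = -5044/9 + ((3*(-26))*(-5))/8693 = -5044*⅑ - 78*(-5)*(1/8693) = -5044/9 + 390*(1/8693) = -5044/9 + 390/8693 = -43843982/78237 ≈ -560.40)
N - (-26936)/9068 = -43843982/78237 - (-26936)/9068 = -43843982/78237 - 1*(-6734/2267) = -43843982/78237 + 6734/2267 = -98867459236/177363279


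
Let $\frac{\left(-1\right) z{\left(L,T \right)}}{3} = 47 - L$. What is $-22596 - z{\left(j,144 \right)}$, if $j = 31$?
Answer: $-22548$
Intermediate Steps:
$z{\left(L,T \right)} = -141 + 3 L$ ($z{\left(L,T \right)} = - 3 \left(47 - L\right) = -141 + 3 L$)
$-22596 - z{\left(j,144 \right)} = -22596 - \left(-141 + 3 \cdot 31\right) = -22596 - \left(-141 + 93\right) = -22596 - -48 = -22596 + 48 = -22548$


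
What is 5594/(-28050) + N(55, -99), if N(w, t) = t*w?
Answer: -76368922/14025 ≈ -5445.2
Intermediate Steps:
5594/(-28050) + N(55, -99) = 5594/(-28050) - 99*55 = 5594*(-1/28050) - 5445 = -2797/14025 - 5445 = -76368922/14025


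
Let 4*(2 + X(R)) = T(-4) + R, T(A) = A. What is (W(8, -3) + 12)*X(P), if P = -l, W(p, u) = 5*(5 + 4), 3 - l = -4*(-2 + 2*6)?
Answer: -3135/4 ≈ -783.75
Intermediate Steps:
l = 43 (l = 3 - (-4)*(-2 + 2*6) = 3 - (-4)*(-2 + 12) = 3 - (-4)*10 = 3 - 1*(-40) = 3 + 40 = 43)
W(p, u) = 45 (W(p, u) = 5*9 = 45)
P = -43 (P = -1*43 = -43)
X(R) = -3 + R/4 (X(R) = -2 + (-4 + R)/4 = -2 + (-1 + R/4) = -3 + R/4)
(W(8, -3) + 12)*X(P) = (45 + 12)*(-3 + (1/4)*(-43)) = 57*(-3 - 43/4) = 57*(-55/4) = -3135/4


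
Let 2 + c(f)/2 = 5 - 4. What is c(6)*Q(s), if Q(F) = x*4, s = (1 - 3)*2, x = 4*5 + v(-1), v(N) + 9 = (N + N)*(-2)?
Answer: -120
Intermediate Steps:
v(N) = -9 - 4*N (v(N) = -9 + (N + N)*(-2) = -9 + (2*N)*(-2) = -9 - 4*N)
c(f) = -2 (c(f) = -4 + 2*(5 - 4) = -4 + 2*1 = -4 + 2 = -2)
x = 15 (x = 4*5 + (-9 - 4*(-1)) = 20 + (-9 + 4) = 20 - 5 = 15)
s = -4 (s = -2*2 = -4)
Q(F) = 60 (Q(F) = 15*4 = 60)
c(6)*Q(s) = -2*60 = -120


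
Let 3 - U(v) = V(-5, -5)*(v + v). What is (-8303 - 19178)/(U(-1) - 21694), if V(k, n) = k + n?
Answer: 27481/21711 ≈ 1.2658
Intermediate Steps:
U(v) = 3 + 20*v (U(v) = 3 - (-5 - 5)*(v + v) = 3 - (-10)*2*v = 3 - (-20)*v = 3 + 20*v)
(-8303 - 19178)/(U(-1) - 21694) = (-8303 - 19178)/((3 + 20*(-1)) - 21694) = -27481/((3 - 20) - 21694) = -27481/(-17 - 21694) = -27481/(-21711) = -27481*(-1/21711) = 27481/21711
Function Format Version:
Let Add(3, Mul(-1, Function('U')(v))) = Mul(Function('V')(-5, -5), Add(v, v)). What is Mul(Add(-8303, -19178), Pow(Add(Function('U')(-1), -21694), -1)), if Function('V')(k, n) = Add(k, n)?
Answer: Rational(27481, 21711) ≈ 1.2658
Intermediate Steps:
Function('U')(v) = Add(3, Mul(20, v)) (Function('U')(v) = Add(3, Mul(-1, Mul(Add(-5, -5), Add(v, v)))) = Add(3, Mul(-1, Mul(-10, Mul(2, v)))) = Add(3, Mul(-1, Mul(-20, v))) = Add(3, Mul(20, v)))
Mul(Add(-8303, -19178), Pow(Add(Function('U')(-1), -21694), -1)) = Mul(Add(-8303, -19178), Pow(Add(Add(3, Mul(20, -1)), -21694), -1)) = Mul(-27481, Pow(Add(Add(3, -20), -21694), -1)) = Mul(-27481, Pow(Add(-17, -21694), -1)) = Mul(-27481, Pow(-21711, -1)) = Mul(-27481, Rational(-1, 21711)) = Rational(27481, 21711)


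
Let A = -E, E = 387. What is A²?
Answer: 149769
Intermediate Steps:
A = -387 (A = -1*387 = -387)
A² = (-387)² = 149769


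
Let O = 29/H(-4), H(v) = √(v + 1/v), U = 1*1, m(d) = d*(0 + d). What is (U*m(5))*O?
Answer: -1450*I*√17/17 ≈ -351.68*I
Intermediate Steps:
m(d) = d² (m(d) = d*d = d²)
U = 1
O = -58*I*√17/17 (O = 29/(√(-4 + 1/(-4))) = 29/(√(-4 - ¼)) = 29/(√(-17/4)) = 29/((I*√17/2)) = 29*(-2*I*√17/17) = -58*I*√17/17 ≈ -14.067*I)
(U*m(5))*O = (1*5²)*(-58*I*√17/17) = (1*25)*(-58*I*√17/17) = 25*(-58*I*√17/17) = -1450*I*√17/17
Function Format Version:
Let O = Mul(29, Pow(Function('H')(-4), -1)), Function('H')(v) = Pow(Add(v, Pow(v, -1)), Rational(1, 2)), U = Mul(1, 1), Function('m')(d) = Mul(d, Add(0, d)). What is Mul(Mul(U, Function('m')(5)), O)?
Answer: Mul(Rational(-1450, 17), I, Pow(17, Rational(1, 2))) ≈ Mul(-351.68, I)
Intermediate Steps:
Function('m')(d) = Pow(d, 2) (Function('m')(d) = Mul(d, d) = Pow(d, 2))
U = 1
O = Mul(Rational(-58, 17), I, Pow(17, Rational(1, 2))) (O = Mul(29, Pow(Pow(Add(-4, Pow(-4, -1)), Rational(1, 2)), -1)) = Mul(29, Pow(Pow(Add(-4, Rational(-1, 4)), Rational(1, 2)), -1)) = Mul(29, Pow(Pow(Rational(-17, 4), Rational(1, 2)), -1)) = Mul(29, Pow(Mul(Rational(1, 2), I, Pow(17, Rational(1, 2))), -1)) = Mul(29, Mul(Rational(-2, 17), I, Pow(17, Rational(1, 2)))) = Mul(Rational(-58, 17), I, Pow(17, Rational(1, 2))) ≈ Mul(-14.067, I))
Mul(Mul(U, Function('m')(5)), O) = Mul(Mul(1, Pow(5, 2)), Mul(Rational(-58, 17), I, Pow(17, Rational(1, 2)))) = Mul(Mul(1, 25), Mul(Rational(-58, 17), I, Pow(17, Rational(1, 2)))) = Mul(25, Mul(Rational(-58, 17), I, Pow(17, Rational(1, 2)))) = Mul(Rational(-1450, 17), I, Pow(17, Rational(1, 2)))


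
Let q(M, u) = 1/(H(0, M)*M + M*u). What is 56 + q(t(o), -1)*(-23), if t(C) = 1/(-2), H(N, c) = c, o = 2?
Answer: 76/3 ≈ 25.333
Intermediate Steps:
t(C) = -1/2
q(M, u) = 1/(M**2 + M*u) (q(M, u) = 1/(M*M + M*u) = 1/(M**2 + M*u))
56 + q(t(o), -1)*(-23) = 56 + (1/((-1/2)*(-1/2 - 1)))*(-23) = 56 - 2/(-3/2)*(-23) = 56 - 2*(-2/3)*(-23) = 56 + (4/3)*(-23) = 56 - 92/3 = 76/3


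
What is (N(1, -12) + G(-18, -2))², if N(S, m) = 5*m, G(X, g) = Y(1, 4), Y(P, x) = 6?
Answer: 2916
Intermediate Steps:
G(X, g) = 6
(N(1, -12) + G(-18, -2))² = (5*(-12) + 6)² = (-60 + 6)² = (-54)² = 2916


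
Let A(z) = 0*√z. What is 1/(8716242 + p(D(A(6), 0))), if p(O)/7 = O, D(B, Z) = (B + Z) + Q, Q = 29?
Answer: 1/8716445 ≈ 1.1473e-7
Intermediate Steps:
A(z) = 0
D(B, Z) = 29 + B + Z (D(B, Z) = (B + Z) + 29 = 29 + B + Z)
p(O) = 7*O
1/(8716242 + p(D(A(6), 0))) = 1/(8716242 + 7*(29 + 0 + 0)) = 1/(8716242 + 7*29) = 1/(8716242 + 203) = 1/8716445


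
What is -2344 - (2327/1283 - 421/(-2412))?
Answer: -7259885891/3094596 ≈ -2346.0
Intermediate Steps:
-2344 - (2327/1283 - 421/(-2412)) = -2344 - (2327*(1/1283) - 421*(-1/2412)) = -2344 - (2327/1283 + 421/2412) = -2344 - 1*6152867/3094596 = -2344 - 6152867/3094596 = -7259885891/3094596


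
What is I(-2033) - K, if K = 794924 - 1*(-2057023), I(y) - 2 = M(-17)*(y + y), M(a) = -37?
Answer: -2701503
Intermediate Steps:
I(y) = 2 - 74*y (I(y) = 2 - 37*(y + y) = 2 - 74*y)
K = 2851947 (K = 794924 + 2057023 = 2851947)
I(-2033) - K = (2 - 74*(-2033)) - 1*2851947 = (2 + 150442) - 2851947 = 150444 - 2851947 = -2701503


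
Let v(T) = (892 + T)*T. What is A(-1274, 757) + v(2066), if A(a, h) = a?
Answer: 6109954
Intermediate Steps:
v(T) = T*(892 + T)
A(-1274, 757) + v(2066) = -1274 + 2066*(892 + 2066) = -1274 + 2066*2958 = -1274 + 6111228 = 6109954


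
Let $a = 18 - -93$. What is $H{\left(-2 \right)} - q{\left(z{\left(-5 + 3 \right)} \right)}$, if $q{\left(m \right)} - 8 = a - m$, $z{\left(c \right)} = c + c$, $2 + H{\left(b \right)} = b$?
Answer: $-127$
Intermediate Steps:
$H{\left(b \right)} = -2 + b$
$z{\left(c \right)} = 2 c$
$a = 111$ ($a = 18 + 93 = 111$)
$q{\left(m \right)} = 119 - m$ ($q{\left(m \right)} = 8 - \left(-111 + m\right) = 119 - m$)
$H{\left(-2 \right)} - q{\left(z{\left(-5 + 3 \right)} \right)} = \left(-2 - 2\right) - \left(119 - 2 \left(-5 + 3\right)\right) = -4 - \left(119 - 2 \left(-2\right)\right) = -4 - \left(119 - -4\right) = -4 - \left(119 + 4\right) = -4 - 123 = -127$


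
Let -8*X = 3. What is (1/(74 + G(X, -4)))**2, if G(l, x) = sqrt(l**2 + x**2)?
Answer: 64/(592 + sqrt(1033))**2 ≈ 0.00016429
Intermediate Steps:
X = -3/8 (X = -1/8*3 = -3/8 ≈ -0.37500)
(1/(74 + G(X, -4)))**2 = (1/(74 + sqrt((-3/8)**2 + (-4)**2)))**2 = (1/(74 + sqrt(9/64 + 16)))**2 = (1/(74 + sqrt(1033/64)))**2 = (1/(74 + sqrt(1033)/8))**2 = (74 + sqrt(1033)/8)**(-2)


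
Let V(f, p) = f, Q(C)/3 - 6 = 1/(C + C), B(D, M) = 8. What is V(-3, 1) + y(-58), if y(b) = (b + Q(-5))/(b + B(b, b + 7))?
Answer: -1097/500 ≈ -2.1940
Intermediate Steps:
Q(C) = 18 + 3/(2*C) (Q(C) = 18 + 3/(C + C) = 18 + 3/((2*C)) = 18 + 3*(1/(2*C)) = 18 + 3/(2*C))
y(b) = (177/10 + b)/(8 + b) (y(b) = (b + (18 + (3/2)/(-5)))/(b + 8) = (b + (18 + (3/2)*(-1/5)))/(8 + b) = (b + (18 - 3/10))/(8 + b) = (b + 177/10)/(8 + b) = (177/10 + b)/(8 + b))
V(-3, 1) + y(-58) = -3 + (177/10 - 58)/(8 - 58) = -3 - 403/10/(-50) = -3 - 1/50*(-403/10) = -3 + 403/500 = -1097/500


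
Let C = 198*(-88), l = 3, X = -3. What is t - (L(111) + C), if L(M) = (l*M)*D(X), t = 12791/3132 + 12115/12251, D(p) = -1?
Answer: 681533080645/38370132 ≈ 17762.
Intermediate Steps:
C = -17424
t = 194646721/38370132 (t = 12791*(1/3132) + 12115*(1/12251) = 12791/3132 + 12115/12251 = 194646721/38370132 ≈ 5.0729)
L(M) = -3*M (L(M) = (3*M)*(-1) = -3*M)
t - (L(111) + C) = 194646721/38370132 - (-3*111 - 17424) = 194646721/38370132 - (-333 - 17424) = 194646721/38370132 - 1*(-17757) = 194646721/38370132 + 17757 = 681533080645/38370132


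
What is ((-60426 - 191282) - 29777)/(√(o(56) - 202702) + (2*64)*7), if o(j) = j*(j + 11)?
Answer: -126105280/500883 + 1407425*I*√7958/1001766 ≈ -251.77 + 125.33*I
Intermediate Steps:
o(j) = j*(11 + j)
((-60426 - 191282) - 29777)/(√(o(56) - 202702) + (2*64)*7) = ((-60426 - 191282) - 29777)/(√(56*(11 + 56) - 202702) + (2*64)*7) = (-251708 - 29777)/(√(56*67 - 202702) + 128*7) = -281485/(√(3752 - 202702) + 896) = -281485/(√(-198950) + 896) = -281485/(5*I*√7958 + 896) = -281485/(896 + 5*I*√7958)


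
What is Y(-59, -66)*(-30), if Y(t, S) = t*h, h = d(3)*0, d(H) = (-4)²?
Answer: 0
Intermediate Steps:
d(H) = 16
h = 0 (h = 16*0 = 0)
Y(t, S) = 0 (Y(t, S) = t*0 = 0)
Y(-59, -66)*(-30) = 0*(-30) = 0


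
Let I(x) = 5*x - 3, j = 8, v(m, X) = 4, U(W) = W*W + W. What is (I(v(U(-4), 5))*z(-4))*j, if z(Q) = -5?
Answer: -680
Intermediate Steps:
U(W) = W + W² (U(W) = W² + W = W + W²)
I(x) = -3 + 5*x
(I(v(U(-4), 5))*z(-4))*j = ((-3 + 5*4)*(-5))*8 = ((-3 + 20)*(-5))*8 = (17*(-5))*8 = -85*8 = -680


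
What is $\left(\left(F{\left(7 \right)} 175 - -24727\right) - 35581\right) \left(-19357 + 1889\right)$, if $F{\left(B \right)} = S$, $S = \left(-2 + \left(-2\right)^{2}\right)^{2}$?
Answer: $177370072$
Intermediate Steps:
$S = 4$ ($S = \left(-2 + 4\right)^{2} = 2^{2} = 4$)
$F{\left(B \right)} = 4$
$\left(\left(F{\left(7 \right)} 175 - -24727\right) - 35581\right) \left(-19357 + 1889\right) = \left(\left(4 \cdot 175 - -24727\right) - 35581\right) \left(-19357 + 1889\right) = \left(\left(700 + 24727\right) - 35581\right) \left(-17468\right) = \left(25427 - 35581\right) \left(-17468\right) = \left(-10154\right) \left(-17468\right) = 177370072$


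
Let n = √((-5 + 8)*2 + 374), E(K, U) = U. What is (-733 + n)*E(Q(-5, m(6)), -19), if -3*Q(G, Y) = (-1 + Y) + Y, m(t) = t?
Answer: 13927 - 38*√95 ≈ 13557.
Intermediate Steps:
Q(G, Y) = ⅓ - 2*Y/3 (Q(G, Y) = -((-1 + Y) + Y)/3 = -(-1 + 2*Y)/3 = ⅓ - 2*Y/3)
n = 2*√95 (n = √(3*2 + 374) = √(6 + 374) = √380 = 2*√95 ≈ 19.494)
(-733 + n)*E(Q(-5, m(6)), -19) = (-733 + 2*√95)*(-19) = 13927 - 38*√95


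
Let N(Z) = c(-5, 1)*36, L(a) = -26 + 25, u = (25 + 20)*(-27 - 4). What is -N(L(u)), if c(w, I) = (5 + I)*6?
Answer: -1296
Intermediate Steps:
u = -1395 (u = 45*(-31) = -1395)
L(a) = -1
c(w, I) = 30 + 6*I
N(Z) = 1296 (N(Z) = (30 + 6*1)*36 = (30 + 6)*36 = 36*36 = 1296)
-N(L(u)) = -1*1296 = -1296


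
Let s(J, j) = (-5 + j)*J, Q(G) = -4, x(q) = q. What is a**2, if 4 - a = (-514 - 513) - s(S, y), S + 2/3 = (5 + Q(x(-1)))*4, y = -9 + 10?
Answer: 9320809/9 ≈ 1.0356e+6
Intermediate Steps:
y = 1
S = 10/3 (S = -2/3 + (5 - 4)*4 = -2/3 + 1*4 = -2/3 + 4 = 10/3 ≈ 3.3333)
s(J, j) = J*(-5 + j)
a = 3053/3 (a = 4 - ((-514 - 513) - 10*(-5 + 1)/3) = 4 - (-1027 - 10*(-4)/3) = 4 - (-1027 - 1*(-40/3)) = 4 - (-1027 + 40/3) = 4 - 1*(-3041/3) = 4 + 3041/3 = 3053/3 ≈ 1017.7)
a**2 = (3053/3)**2 = 9320809/9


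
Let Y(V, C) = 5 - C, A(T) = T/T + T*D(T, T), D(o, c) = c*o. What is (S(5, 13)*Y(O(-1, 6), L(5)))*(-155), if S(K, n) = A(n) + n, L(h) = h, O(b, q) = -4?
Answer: 0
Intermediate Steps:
A(T) = 1 + T³ (A(T) = T/T + T*(T*T) = 1 + T*T² = 1 + T³)
S(K, n) = 1 + n + n³ (S(K, n) = (1 + n³) + n = 1 + n + n³)
(S(5, 13)*Y(O(-1, 6), L(5)))*(-155) = ((1 + 13 + 13³)*(5 - 1*5))*(-155) = ((1 + 13 + 2197)*(5 - 5))*(-155) = (2211*0)*(-155) = 0*(-155) = 0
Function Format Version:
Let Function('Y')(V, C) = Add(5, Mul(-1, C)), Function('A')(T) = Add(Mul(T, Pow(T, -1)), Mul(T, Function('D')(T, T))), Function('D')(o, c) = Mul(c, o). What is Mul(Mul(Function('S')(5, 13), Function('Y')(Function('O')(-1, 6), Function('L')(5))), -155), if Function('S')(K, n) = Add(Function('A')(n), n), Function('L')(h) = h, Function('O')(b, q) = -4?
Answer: 0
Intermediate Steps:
Function('A')(T) = Add(1, Pow(T, 3)) (Function('A')(T) = Add(Mul(T, Pow(T, -1)), Mul(T, Mul(T, T))) = Add(1, Mul(T, Pow(T, 2))) = Add(1, Pow(T, 3)))
Function('S')(K, n) = Add(1, n, Pow(n, 3)) (Function('S')(K, n) = Add(Add(1, Pow(n, 3)), n) = Add(1, n, Pow(n, 3)))
Mul(Mul(Function('S')(5, 13), Function('Y')(Function('O')(-1, 6), Function('L')(5))), -155) = Mul(Mul(Add(1, 13, Pow(13, 3)), Add(5, Mul(-1, 5))), -155) = Mul(Mul(Add(1, 13, 2197), Add(5, -5)), -155) = Mul(Mul(2211, 0), -155) = Mul(0, -155) = 0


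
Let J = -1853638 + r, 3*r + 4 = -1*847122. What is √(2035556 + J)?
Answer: 2*I*√226029/3 ≈ 316.95*I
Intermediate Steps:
r = -847126/3 (r = -4/3 + (-1*847122)/3 = -4/3 + (⅓)*(-847122) = -4/3 - 282374 = -847126/3 ≈ -2.8238e+5)
J = -6408040/3 (J = -1853638 - 847126/3 = -6408040/3 ≈ -2.1360e+6)
√(2035556 + J) = √(2035556 - 6408040/3) = √(-301372/3) = 2*I*√226029/3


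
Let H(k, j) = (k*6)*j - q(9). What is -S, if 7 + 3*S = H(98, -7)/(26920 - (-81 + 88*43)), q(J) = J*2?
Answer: 18517/7739 ≈ 2.3927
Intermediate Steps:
q(J) = 2*J
H(k, j) = -18 + 6*j*k (H(k, j) = (k*6)*j - 2*9 = (6*k)*j - 1*18 = 6*j*k - 18 = -18 + 6*j*k)
S = -18517/7739 (S = -7/3 + ((-18 + 6*(-7)*98)/(26920 - (-81 + 88*43)))/3 = -7/3 + ((-18 - 4116)/(26920 - (-81 + 3784)))/3 = -7/3 + (-4134/(26920 - 1*3703))/3 = -7/3 + (-4134/(26920 - 3703))/3 = -7/3 + (-4134/23217)/3 = -7/3 + (-4134*1/23217)/3 = -7/3 + (1/3)*(-1378/7739) = -7/3 - 1378/23217 = -18517/7739 ≈ -2.3927)
-S = -1*(-18517/7739) = 18517/7739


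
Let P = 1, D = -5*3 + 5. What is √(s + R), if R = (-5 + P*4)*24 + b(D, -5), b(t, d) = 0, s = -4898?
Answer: I*√4922 ≈ 70.157*I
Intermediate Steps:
D = -10 (D = -15 + 5 = -10)
R = -24 (R = (-5 + 1*4)*24 + 0 = (-5 + 4)*24 + 0 = -1*24 + 0 = -24 + 0 = -24)
√(s + R) = √(-4898 - 24) = √(-4922) = I*√4922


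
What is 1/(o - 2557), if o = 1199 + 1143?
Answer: -1/215 ≈ -0.0046512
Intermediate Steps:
o = 2342
1/(o - 2557) = 1/(2342 - 2557) = 1/(-215) = -1/215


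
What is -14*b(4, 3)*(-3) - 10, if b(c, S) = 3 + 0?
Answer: 116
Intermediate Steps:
b(c, S) = 3
-14*b(4, 3)*(-3) - 10 = -42*(-3) - 10 = -14*(-9) - 10 = 126 - 10 = 116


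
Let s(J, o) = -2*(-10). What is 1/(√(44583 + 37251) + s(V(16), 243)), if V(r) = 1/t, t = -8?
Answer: -10/40717 + √81834/81434 ≈ 0.0032673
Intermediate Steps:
V(r) = -⅛ (V(r) = 1/(-8) = -⅛)
s(J, o) = 20
1/(√(44583 + 37251) + s(V(16), 243)) = 1/(√(44583 + 37251) + 20) = 1/(√81834 + 20) = 1/(20 + √81834)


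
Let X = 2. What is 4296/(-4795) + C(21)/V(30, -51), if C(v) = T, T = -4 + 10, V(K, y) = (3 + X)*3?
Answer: -2378/4795 ≈ -0.49593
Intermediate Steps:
V(K, y) = 15 (V(K, y) = (3 + 2)*3 = 5*3 = 15)
T = 6
C(v) = 6
4296/(-4795) + C(21)/V(30, -51) = 4296/(-4795) + 6/15 = 4296*(-1/4795) + 6*(1/15) = -4296/4795 + ⅖ = -2378/4795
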